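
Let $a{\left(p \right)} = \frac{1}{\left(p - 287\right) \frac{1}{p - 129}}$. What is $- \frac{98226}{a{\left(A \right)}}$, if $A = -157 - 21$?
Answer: $- \frac{45675090}{307} \approx -1.4878 \cdot 10^{5}$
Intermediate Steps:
$A = -178$ ($A = -157 - 21 = -178$)
$a{\left(p \right)} = \frac{-129 + p}{-287 + p}$ ($a{\left(p \right)} = \frac{1}{\left(-287 + p\right) \frac{1}{p - 129}} = \frac{1}{\left(-287 + p\right) \frac{1}{-129 + p}} = \frac{1}{\frac{1}{-129 + p} \left(-287 + p\right)} = \frac{-129 + p}{-287 + p}$)
$- \frac{98226}{a{\left(A \right)}} = - \frac{98226}{\frac{1}{-287 - 178} \left(-129 - 178\right)} = - \frac{98226}{\frac{1}{-465} \left(-307\right)} = - \frac{98226}{\left(- \frac{1}{465}\right) \left(-307\right)} = - \frac{98226}{\frac{307}{465}} = \left(-98226\right) \frac{465}{307} = - \frac{45675090}{307}$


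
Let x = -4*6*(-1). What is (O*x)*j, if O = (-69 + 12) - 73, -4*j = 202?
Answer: 157560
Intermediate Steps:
j = -101/2 (j = -¼*202 = -101/2 ≈ -50.500)
O = -130 (O = -57 - 73 = -130)
x = 24 (x = -24*(-1) = 24)
(O*x)*j = -130*24*(-101/2) = -3120*(-101/2) = 157560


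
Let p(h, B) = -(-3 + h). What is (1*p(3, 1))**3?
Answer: 0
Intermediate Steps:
p(h, B) = 3 - h
(1*p(3, 1))**3 = (1*(3 - 1*3))**3 = (1*(3 - 3))**3 = (1*0)**3 = 0**3 = 0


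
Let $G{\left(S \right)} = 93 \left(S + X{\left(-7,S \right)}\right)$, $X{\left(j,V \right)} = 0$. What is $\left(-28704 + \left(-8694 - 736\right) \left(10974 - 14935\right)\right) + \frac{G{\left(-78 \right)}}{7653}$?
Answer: $\frac{95212312408}{2551} \approx 3.7324 \cdot 10^{7}$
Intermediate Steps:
$G{\left(S \right)} = 93 S$ ($G{\left(S \right)} = 93 \left(S + 0\right) = 93 S$)
$\left(-28704 + \left(-8694 - 736\right) \left(10974 - 14935\right)\right) + \frac{G{\left(-78 \right)}}{7653} = \left(-28704 + \left(-8694 - 736\right) \left(10974 - 14935\right)\right) + \frac{93 \left(-78\right)}{7653} = \left(-28704 - -37352230\right) - \frac{2418}{2551} = \left(-28704 + 37352230\right) - \frac{2418}{2551} = 37323526 - \frac{2418}{2551} = \frac{95212312408}{2551}$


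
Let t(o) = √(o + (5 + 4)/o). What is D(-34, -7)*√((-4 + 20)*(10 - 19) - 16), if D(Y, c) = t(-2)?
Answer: -4*√65 ≈ -32.249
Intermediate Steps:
t(o) = √(o + 9/o)
D(Y, c) = I*√26/2 (D(Y, c) = √(-2 + 9/(-2)) = √(-2 + 9*(-½)) = √(-2 - 9/2) = √(-13/2) = I*√26/2)
D(-34, -7)*√((-4 + 20)*(10 - 19) - 16) = (I*√26/2)*√((-4 + 20)*(10 - 19) - 16) = (I*√26/2)*√(16*(-9) - 16) = (I*√26/2)*√(-144 - 16) = (I*√26/2)*√(-160) = (I*√26/2)*(4*I*√10) = -4*√65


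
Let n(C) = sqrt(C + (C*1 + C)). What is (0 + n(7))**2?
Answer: 21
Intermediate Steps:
n(C) = sqrt(3)*sqrt(C) (n(C) = sqrt(C + (C + C)) = sqrt(C + 2*C) = sqrt(3*C) = sqrt(3)*sqrt(C))
(0 + n(7))**2 = (0 + sqrt(3)*sqrt(7))**2 = (0 + sqrt(21))**2 = (sqrt(21))**2 = 21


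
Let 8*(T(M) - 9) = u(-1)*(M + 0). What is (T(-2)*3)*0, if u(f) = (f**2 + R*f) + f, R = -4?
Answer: 0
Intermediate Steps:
u(f) = f**2 - 3*f (u(f) = (f**2 - 4*f) + f = f**2 - 3*f)
T(M) = 9 + M/2 (T(M) = 9 + ((-(-3 - 1))*(M + 0))/8 = 9 + ((-1*(-4))*M)/8 = 9 + (4*M)/8 = 9 + M/2)
(T(-2)*3)*0 = ((9 + (1/2)*(-2))*3)*0 = ((9 - 1)*3)*0 = (8*3)*0 = 24*0 = 0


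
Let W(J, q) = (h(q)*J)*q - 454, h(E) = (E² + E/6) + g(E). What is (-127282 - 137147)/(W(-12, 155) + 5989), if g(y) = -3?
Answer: 264429/44723435 ≈ 0.0059125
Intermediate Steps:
h(E) = -3 + E² + E/6 (h(E) = (E² + E/6) - 3 = -3 + E² + E/6)
W(J, q) = -454 + J*q*(-3 + q² + q/6) (W(J, q) = ((-3 + q² + q/6)*J)*q - 454 = (J*(-3 + q² + q/6))*q - 454 = J*q*(-3 + q² + q/6) - 454 = -454 + J*q*(-3 + q² + q/6))
(-127282 - 137147)/(W(-12, 155) + 5989) = (-127282 - 137147)/((-454 + (⅙)*(-12)*155*(-18 + 155 + 6*155²)) + 5989) = -264429/((-454 + (⅙)*(-12)*155*(-18 + 155 + 6*24025)) + 5989) = -264429/((-454 + (⅙)*(-12)*155*(-18 + 155 + 144150)) + 5989) = -264429/((-454 + (⅙)*(-12)*155*144287) + 5989) = -264429/((-454 - 44728970) + 5989) = -264429/(-44729424 + 5989) = -264429/(-44723435) = -264429*(-1/44723435) = 264429/44723435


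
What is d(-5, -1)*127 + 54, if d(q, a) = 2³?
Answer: 1070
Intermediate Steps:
d(q, a) = 8
d(-5, -1)*127 + 54 = 8*127 + 54 = 1016 + 54 = 1070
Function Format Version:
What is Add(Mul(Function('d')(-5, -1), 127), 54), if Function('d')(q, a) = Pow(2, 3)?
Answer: 1070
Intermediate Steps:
Function('d')(q, a) = 8
Add(Mul(Function('d')(-5, -1), 127), 54) = Add(Mul(8, 127), 54) = Add(1016, 54) = 1070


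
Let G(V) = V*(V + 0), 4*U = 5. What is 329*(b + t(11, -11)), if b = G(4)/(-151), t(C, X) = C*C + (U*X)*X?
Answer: 54079375/604 ≈ 89535.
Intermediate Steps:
U = 5/4 (U = (1/4)*5 = 5/4 ≈ 1.2500)
t(C, X) = C**2 + 5*X**2/4 (t(C, X) = C*C + (5*X/4)*X = C**2 + 5*X**2/4)
G(V) = V**2 (G(V) = V*V = V**2)
b = -16/151 (b = 4**2/(-151) = 16*(-1/151) = -16/151 ≈ -0.10596)
329*(b + t(11, -11)) = 329*(-16/151 + (11**2 + (5/4)*(-11)**2)) = 329*(-16/151 + (121 + (5/4)*121)) = 329*(-16/151 + (121 + 605/4)) = 329*(-16/151 + 1089/4) = 329*(164375/604) = 54079375/604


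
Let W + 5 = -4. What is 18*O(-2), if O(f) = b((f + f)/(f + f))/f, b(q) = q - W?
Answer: -90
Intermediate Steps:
W = -9 (W = -5 - 4 = -9)
b(q) = 9 + q (b(q) = q - 1*(-9) = q + 9 = 9 + q)
O(f) = 10/f (O(f) = (9 + (f + f)/(f + f))/f = (9 + (2*f)/((2*f)))/f = (9 + (2*f)*(1/(2*f)))/f = (9 + 1)/f = 10/f)
18*O(-2) = 18*(10/(-2)) = 18*(10*(-1/2)) = 18*(-5) = -90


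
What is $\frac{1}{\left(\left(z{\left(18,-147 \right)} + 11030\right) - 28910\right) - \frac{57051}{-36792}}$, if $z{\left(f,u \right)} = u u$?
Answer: $\frac{4088}{15250491} \approx 0.00026806$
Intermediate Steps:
$z{\left(f,u \right)} = u^{2}$
$\frac{1}{\left(\left(z{\left(18,-147 \right)} + 11030\right) - 28910\right) - \frac{57051}{-36792}} = \frac{1}{\left(\left(\left(-147\right)^{2} + 11030\right) - 28910\right) - \frac{57051}{-36792}} = \frac{1}{\left(\left(21609 + 11030\right) - 28910\right) - - \frac{6339}{4088}} = \frac{1}{\left(32639 - 28910\right) + \frac{6339}{4088}} = \frac{1}{3729 + \frac{6339}{4088}} = \frac{1}{\frac{15250491}{4088}} = \frac{4088}{15250491}$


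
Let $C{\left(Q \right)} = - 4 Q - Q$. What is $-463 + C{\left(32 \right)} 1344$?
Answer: $-215503$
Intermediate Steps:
$C{\left(Q \right)} = - 5 Q$
$-463 + C{\left(32 \right)} 1344 = -463 + \left(-5\right) 32 \cdot 1344 = -463 - 215040 = -215503$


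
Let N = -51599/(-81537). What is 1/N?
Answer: 81537/51599 ≈ 1.5802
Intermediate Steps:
N = 51599/81537 (N = -51599*(-1/81537) = 51599/81537 ≈ 0.63283)
1/N = 1/(51599/81537) = 81537/51599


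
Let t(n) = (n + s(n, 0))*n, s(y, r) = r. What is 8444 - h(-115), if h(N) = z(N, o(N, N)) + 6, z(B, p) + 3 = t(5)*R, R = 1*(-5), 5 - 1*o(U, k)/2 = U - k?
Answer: 8566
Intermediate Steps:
o(U, k) = 10 - 2*U + 2*k (o(U, k) = 10 - 2*(U - k) = 10 + (-2*U + 2*k) = 10 - 2*U + 2*k)
t(n) = n**2 (t(n) = (n + 0)*n = n*n = n**2)
R = -5
z(B, p) = -128 (z(B, p) = -3 + 5**2*(-5) = -3 + 25*(-5) = -3 - 125 = -128)
h(N) = -122 (h(N) = -128 + 6 = -122)
8444 - h(-115) = 8444 - 1*(-122) = 8444 + 122 = 8566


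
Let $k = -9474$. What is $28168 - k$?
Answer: $37642$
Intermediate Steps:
$28168 - k = 28168 - -9474 = 28168 + 9474 = 37642$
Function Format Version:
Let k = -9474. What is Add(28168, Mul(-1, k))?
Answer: 37642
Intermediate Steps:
Add(28168, Mul(-1, k)) = Add(28168, Mul(-1, -9474)) = Add(28168, 9474) = 37642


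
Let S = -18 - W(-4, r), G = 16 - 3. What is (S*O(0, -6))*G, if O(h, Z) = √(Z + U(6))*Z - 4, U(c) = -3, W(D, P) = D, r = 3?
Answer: 728 + 3276*I ≈ 728.0 + 3276.0*I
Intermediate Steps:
G = 13
O(h, Z) = -4 + Z*√(-3 + Z) (O(h, Z) = √(Z - 3)*Z - 4 = √(-3 + Z)*Z - 4 = Z*√(-3 + Z) - 4 = -4 + Z*√(-3 + Z))
S = -14 (S = -18 - 1*(-4) = -18 + 4 = -14)
(S*O(0, -6))*G = -14*(-4 - 6*√(-3 - 6))*13 = -14*(-4 - 18*I)*13 = (56 + 252*I)*13 = 728 + 3276*I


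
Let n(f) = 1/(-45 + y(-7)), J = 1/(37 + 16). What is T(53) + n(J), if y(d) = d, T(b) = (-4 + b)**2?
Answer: 124851/52 ≈ 2401.0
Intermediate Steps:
J = 1/53 ≈ 0.018868
n(f) = -1/52 (n(f) = 1/(-45 - 7) = 1/(-52) = -1/52)
T(53) + n(J) = (-4 + 53)**2 - 1/52 = 49**2 - 1/52 = 2401 - 1/52 = 124851/52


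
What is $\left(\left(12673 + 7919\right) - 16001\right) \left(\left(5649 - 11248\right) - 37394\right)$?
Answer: $-197380863$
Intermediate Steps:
$\left(\left(12673 + 7919\right) - 16001\right) \left(\left(5649 - 11248\right) - 37394\right) = \left(20592 - 16001\right) \left(-5599 - 37394\right) = 4591 \left(-42993\right) = -197380863$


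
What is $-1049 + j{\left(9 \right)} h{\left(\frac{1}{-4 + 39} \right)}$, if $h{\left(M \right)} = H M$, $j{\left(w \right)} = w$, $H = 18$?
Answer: $- \frac{36553}{35} \approx -1044.4$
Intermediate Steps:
$h{\left(M \right)} = 18 M$
$-1049 + j{\left(9 \right)} h{\left(\frac{1}{-4 + 39} \right)} = -1049 + 9 \frac{18}{-4 + 39} = -1049 + 9 \cdot \frac{18}{35} = -1049 + \frac{162}{35} = - \frac{36553}{35}$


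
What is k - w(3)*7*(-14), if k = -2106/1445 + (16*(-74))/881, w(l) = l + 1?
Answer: 495467374/1273045 ≈ 389.20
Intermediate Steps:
w(l) = 1 + l
k = -3566266/1273045 (k = -2106*1/1445 - 1184*1/881 = -2106/1445 - 1184/881 = -3566266/1273045 ≈ -2.8014)
k - w(3)*7*(-14) = -3566266/1273045 - (1 + 3)*7*(-14) = -3566266/1273045 - 4*7*(-14) = -3566266/1273045 - 28*(-14) = -3566266/1273045 - 1*(-392) = -3566266/1273045 + 392 = 495467374/1273045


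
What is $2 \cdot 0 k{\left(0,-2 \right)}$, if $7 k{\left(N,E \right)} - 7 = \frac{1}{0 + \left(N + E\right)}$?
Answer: $0$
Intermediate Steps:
$k{\left(N,E \right)} = 1 + \frac{1}{7 \left(E + N\right)}$ ($k{\left(N,E \right)} = 1 + \frac{1}{7 \left(0 + \left(N + E\right)\right)} = 1 + \frac{1}{7 \left(0 + \left(E + N\right)\right)} = 1 + \frac{1}{7 \left(E + N\right)}$)
$2 \cdot 0 k{\left(0,-2 \right)} = 2 \cdot 0 \frac{\frac{1}{7} - 2 + 0}{-2 + 0} = 0 \frac{1}{-2} \left(- \frac{13}{7}\right) = 0 \left(\left(- \frac{1}{2}\right) \left(- \frac{13}{7}\right)\right) = 0 \cdot \frac{13}{14} = 0$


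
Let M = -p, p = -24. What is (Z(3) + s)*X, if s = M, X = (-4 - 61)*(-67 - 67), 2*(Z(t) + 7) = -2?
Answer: 139360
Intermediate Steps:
Z(t) = -8 (Z(t) = -7 + (½)*(-2) = -7 - 1 = -8)
X = 8710 (X = -65*(-134) = 8710)
M = 24 (M = -1*(-24) = 24)
s = 24
(Z(3) + s)*X = (-8 + 24)*8710 = 16*8710 = 139360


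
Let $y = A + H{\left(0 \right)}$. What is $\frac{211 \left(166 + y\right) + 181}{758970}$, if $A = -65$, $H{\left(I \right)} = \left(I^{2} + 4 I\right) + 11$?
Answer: $\frac{23813}{758970} \approx 0.031375$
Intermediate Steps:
$H{\left(I \right)} = 11 + I^{2} + 4 I$
$y = -54$ ($y = -65 + \left(11 + 0^{2} + 4 \cdot 0\right) = -65 + \left(11 + 0 + 0\right) = -65 + 11 = -54$)
$\frac{211 \left(166 + y\right) + 181}{758970} = \frac{211 \left(166 - 54\right) + 181}{758970} = \left(211 \cdot 112 + 181\right) \frac{1}{758970} = \left(23632 + 181\right) \frac{1}{758970} = 23813 \cdot \frac{1}{758970} = \frac{23813}{758970}$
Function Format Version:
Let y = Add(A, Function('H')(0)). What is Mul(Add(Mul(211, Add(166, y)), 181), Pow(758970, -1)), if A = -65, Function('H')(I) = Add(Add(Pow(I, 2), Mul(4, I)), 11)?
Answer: Rational(23813, 758970) ≈ 0.031375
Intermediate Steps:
Function('H')(I) = Add(11, Pow(I, 2), Mul(4, I))
y = -54 (y = Add(-65, Add(11, Pow(0, 2), Mul(4, 0))) = Add(-65, Add(11, 0, 0)) = Add(-65, 11) = -54)
Mul(Add(Mul(211, Add(166, y)), 181), Pow(758970, -1)) = Mul(Add(Mul(211, Add(166, -54)), 181), Pow(758970, -1)) = Mul(Add(Mul(211, 112), 181), Rational(1, 758970)) = Mul(Add(23632, 181), Rational(1, 758970)) = Mul(23813, Rational(1, 758970)) = Rational(23813, 758970)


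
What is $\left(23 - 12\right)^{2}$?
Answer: $121$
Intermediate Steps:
$\left(23 - 12\right)^{2} = 11^{2} = 121$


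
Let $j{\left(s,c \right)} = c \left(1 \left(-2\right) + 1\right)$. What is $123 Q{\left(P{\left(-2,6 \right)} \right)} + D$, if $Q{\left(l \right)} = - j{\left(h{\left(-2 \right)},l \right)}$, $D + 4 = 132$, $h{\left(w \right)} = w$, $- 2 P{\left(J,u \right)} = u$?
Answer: $-241$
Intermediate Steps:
$P{\left(J,u \right)} = - \frac{u}{2}$
$j{\left(s,c \right)} = - c$ ($j{\left(s,c \right)} = c \left(-2 + 1\right) = c \left(-1\right) = - c$)
$D = 128$ ($D = -4 + 132 = 128$)
$Q{\left(l \right)} = l$ ($Q{\left(l \right)} = - \left(-1\right) l = l$)
$123 Q{\left(P{\left(-2,6 \right)} \right)} + D = 123 \left(\left(- \frac{1}{2}\right) 6\right) + 128 = 123 \left(-3\right) + 128 = -369 + 128 = -241$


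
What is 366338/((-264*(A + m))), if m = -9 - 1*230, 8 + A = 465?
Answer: -183169/28776 ≈ -6.3653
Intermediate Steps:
A = 457 (A = -8 + 465 = 457)
m = -239 (m = -9 - 230 = -239)
366338/((-264*(A + m))) = 366338/((-264*(457 - 239))) = 366338/((-264*218)) = 366338/(-57552) = 366338*(-1/57552) = -183169/28776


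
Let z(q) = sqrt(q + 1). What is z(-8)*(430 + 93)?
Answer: 523*I*sqrt(7) ≈ 1383.7*I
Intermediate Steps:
z(q) = sqrt(1 + q)
z(-8)*(430 + 93) = sqrt(1 - 8)*(430 + 93) = sqrt(-7)*523 = (I*sqrt(7))*523 = 523*I*sqrt(7)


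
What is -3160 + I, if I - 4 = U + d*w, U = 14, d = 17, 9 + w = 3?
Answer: -3244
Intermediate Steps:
w = -6 (w = -9 + 3 = -6)
I = -84 (I = 4 + (14 + 17*(-6)) = 4 + (14 - 102) = 4 - 88 = -84)
-3160 + I = -3160 - 84 = -3244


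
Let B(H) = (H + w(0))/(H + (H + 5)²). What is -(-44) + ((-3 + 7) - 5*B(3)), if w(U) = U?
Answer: 3201/67 ≈ 47.776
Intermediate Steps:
B(H) = H/(H + (5 + H)²) (B(H) = (H + 0)/(H + (H + 5)²) = H/(H + (5 + H)²))
-(-44) + ((-3 + 7) - 5*B(3)) = -(-44) + ((-3 + 7) - 15/(3 + (5 + 3)²)) = -44*(-1) + (4 - 15/(3 + 8²)) = 44 + (4 - 15/(3 + 64)) = 44 + (4 - 15/67) = 44 + 253/67 = 3201/67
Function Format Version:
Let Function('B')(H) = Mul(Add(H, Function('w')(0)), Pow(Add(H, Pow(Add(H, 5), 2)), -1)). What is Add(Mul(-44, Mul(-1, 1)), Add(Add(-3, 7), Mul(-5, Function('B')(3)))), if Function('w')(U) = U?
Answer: Rational(3201, 67) ≈ 47.776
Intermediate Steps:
Function('B')(H) = Mul(H, Pow(Add(H, Pow(Add(5, H), 2)), -1)) (Function('B')(H) = Mul(Add(H, 0), Pow(Add(H, Pow(Add(H, 5), 2)), -1)) = Mul(H, Pow(Add(H, Pow(Add(5, H), 2)), -1)))
Add(Mul(-44, Mul(-1, 1)), Add(Add(-3, 7), Mul(-5, Function('B')(3)))) = Add(Mul(-44, Mul(-1, 1)), Add(Add(-3, 7), Mul(-5, Mul(3, Pow(Add(3, Pow(Add(5, 3), 2)), -1))))) = Add(Mul(-44, -1), Add(4, Mul(-5, Mul(3, Pow(Add(3, Pow(8, 2)), -1))))) = Add(44, Add(4, Mul(-5, Mul(3, Pow(Add(3, 64), -1))))) = Add(44, Add(4, Mul(-5, Mul(3, Pow(67, -1))))) = Add(44, Add(4, Mul(-5, Mul(3, Rational(1, 67))))) = Add(44, Add(4, Mul(-5, Rational(3, 67)))) = Add(44, Add(4, Rational(-15, 67))) = Add(44, Rational(253, 67)) = Rational(3201, 67)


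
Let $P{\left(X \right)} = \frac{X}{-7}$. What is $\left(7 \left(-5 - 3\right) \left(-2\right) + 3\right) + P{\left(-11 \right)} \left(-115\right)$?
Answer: $- \frac{460}{7} \approx -65.714$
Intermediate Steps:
$P{\left(X \right)} = - \frac{X}{7}$ ($P{\left(X \right)} = X \left(- \frac{1}{7}\right) = - \frac{X}{7}$)
$\left(7 \left(-5 - 3\right) \left(-2\right) + 3\right) + P{\left(-11 \right)} \left(-115\right) = \left(7 \left(-5 - 3\right) \left(-2\right) + 3\right) + \left(- \frac{1}{7}\right) \left(-11\right) \left(-115\right) = \left(7 \left(\left(-8\right) \left(-2\right)\right) + 3\right) + \frac{11}{7} \left(-115\right) = \left(7 \cdot 16 + 3\right) - \frac{1265}{7} = \left(112 + 3\right) - \frac{1265}{7} = 115 - \frac{1265}{7} = - \frac{460}{7}$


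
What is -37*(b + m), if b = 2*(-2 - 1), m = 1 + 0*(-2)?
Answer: 185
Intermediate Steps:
m = 1 (m = 1 + 0 = 1)
b = -6 (b = 2*(-3) = -6)
-37*(b + m) = -37*(-6 + 1) = -37*(-5) = 185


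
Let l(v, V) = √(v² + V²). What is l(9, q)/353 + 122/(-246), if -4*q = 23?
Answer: -61/123 + 5*√73/1412 ≈ -0.46568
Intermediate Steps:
q = -23/4 (q = -¼*23 = -23/4 ≈ -5.7500)
l(v, V) = √(V² + v²)
l(9, q)/353 + 122/(-246) = √((-23/4)² + 9²)/353 + 122/(-246) = √(529/16 + 81)*(1/353) + 122*(-1/246) = √(1825/16)*(1/353) - 61/123 = (5*√73/4)*(1/353) - 61/123 = 5*√73/1412 - 61/123 = -61/123 + 5*√73/1412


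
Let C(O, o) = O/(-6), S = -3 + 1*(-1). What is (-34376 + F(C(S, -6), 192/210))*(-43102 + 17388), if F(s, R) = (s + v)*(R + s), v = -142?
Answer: 280252360336/315 ≈ 8.8969e+8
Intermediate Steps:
S = -4 (S = -3 - 1 = -4)
C(O, o) = -O/6 (C(O, o) = O*(-⅙) = -O/6)
F(s, R) = (-142 + s)*(R + s) (F(s, R) = (s - 142)*(R + s) = (-142 + s)*(R + s))
(-34376 + F(C(S, -6), 192/210))*(-43102 + 17388) = (-34376 + ((-⅙*(-4))² - 27264/210 - (-71)*(-4)/3 + (192/210)*(-⅙*(-4))))*(-43102 + 17388) = (-34376 + ((⅔)² - 27264/210 - 142*⅔ + (192*(1/210))*(⅔)))*(-25714) = (-34376 + (4/9 - 142*32/35 - 284/3 + (32/35)*(⅔)))*(-25714) = (-34376 + (4/9 - 4544/35 - 284/3 + 64/105))*(-25714) = (-34376 - 70384/315)*(-25714) = -10898824/315*(-25714) = 280252360336/315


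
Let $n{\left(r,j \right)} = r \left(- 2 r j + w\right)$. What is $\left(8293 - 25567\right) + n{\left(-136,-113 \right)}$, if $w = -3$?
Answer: $4163230$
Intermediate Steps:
$n{\left(r,j \right)} = r \left(-3 - 2 j r\right)$ ($n{\left(r,j \right)} = r \left(- 2 r j - 3\right) = r \left(- 2 j r - 3\right) = r \left(-3 - 2 j r\right)$)
$\left(8293 - 25567\right) + n{\left(-136,-113 \right)} = \left(8293 - 25567\right) - - 136 \left(3 + 2 \left(-113\right) \left(-136\right)\right) = -17274 - - 136 \left(3 + 30736\right) = -17274 - \left(-136\right) 30739 = -17274 + 4180504 = 4163230$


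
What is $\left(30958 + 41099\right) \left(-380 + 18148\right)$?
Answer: $1280308776$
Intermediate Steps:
$\left(30958 + 41099\right) \left(-380 + 18148\right) = 72057 \cdot 17768 = 1280308776$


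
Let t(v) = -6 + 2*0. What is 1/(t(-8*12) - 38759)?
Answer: -1/38765 ≈ -2.5796e-5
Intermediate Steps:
t(v) = -6 (t(v) = -6 + 0 = -6)
1/(t(-8*12) - 38759) = 1/(-6 - 38759) = 1/(-38765) = -1/38765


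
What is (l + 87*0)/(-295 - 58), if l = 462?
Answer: -462/353 ≈ -1.3088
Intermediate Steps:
(l + 87*0)/(-295 - 58) = (462 + 87*0)/(-295 - 58) = (462 + 0)/(-353) = 462*(-1/353) = -462/353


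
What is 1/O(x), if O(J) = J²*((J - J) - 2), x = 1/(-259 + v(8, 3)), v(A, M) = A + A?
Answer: -59049/2 ≈ -29525.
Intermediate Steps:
v(A, M) = 2*A
x = -1/243 (x = 1/(-259 + 2*8) = 1/(-259 + 16) = 1/(-243) = -1/243 ≈ -0.0041152)
O(J) = -2*J² (O(J) = J²*(0 - 2) = J²*(-2) = -2*J²)
1/O(x) = 1/(-2*(-1/243)²) = 1/(-2*1/59049) = 1/(-2/59049) = -59049/2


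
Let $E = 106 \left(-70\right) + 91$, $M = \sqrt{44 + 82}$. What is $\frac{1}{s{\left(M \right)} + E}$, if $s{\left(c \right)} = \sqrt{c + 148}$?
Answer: $- \frac{1}{7329 - \sqrt{148 + 3 \sqrt{14}}} \approx -0.00013668$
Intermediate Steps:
$M = 3 \sqrt{14}$ ($M = \sqrt{126} = 3 \sqrt{14} \approx 11.225$)
$s{\left(c \right)} = \sqrt{148 + c}$
$E = -7329$ ($E = -7420 + 91 = -7329$)
$\frac{1}{s{\left(M \right)} + E} = \frac{1}{\sqrt{148 + 3 \sqrt{14}} - 7329} = \frac{1}{-7329 + \sqrt{148 + 3 \sqrt{14}}}$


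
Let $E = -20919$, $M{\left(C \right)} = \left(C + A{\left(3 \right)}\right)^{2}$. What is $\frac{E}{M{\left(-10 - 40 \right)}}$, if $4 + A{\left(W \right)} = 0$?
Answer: $- \frac{6973}{972} \approx -7.1739$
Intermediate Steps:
$A{\left(W \right)} = -4$ ($A{\left(W \right)} = -4 + 0 = -4$)
$M{\left(C \right)} = \left(-4 + C\right)^{2}$ ($M{\left(C \right)} = \left(C - 4\right)^{2} = \left(-4 + C\right)^{2}$)
$\frac{E}{M{\left(-10 - 40 \right)}} = - \frac{20919}{\left(-4 - 50\right)^{2}} = - \frac{20919}{\left(-54\right)^{2}} = - \frac{20919}{2916} = \left(-20919\right) \frac{1}{2916} = - \frac{6973}{972}$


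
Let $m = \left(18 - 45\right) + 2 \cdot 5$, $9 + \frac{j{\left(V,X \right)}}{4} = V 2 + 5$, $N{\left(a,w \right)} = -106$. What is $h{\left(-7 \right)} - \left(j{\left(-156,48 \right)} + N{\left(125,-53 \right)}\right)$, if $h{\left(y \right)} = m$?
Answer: $1353$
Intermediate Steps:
$j{\left(V,X \right)} = -16 + 8 V$ ($j{\left(V,X \right)} = -36 + 4 \left(V 2 + 5\right) = -36 + 4 \left(2 V + 5\right) = -36 + 4 \left(5 + 2 V\right) = -36 + \left(20 + 8 V\right) = -16 + 8 V$)
$m = -17$ ($m = -27 + 10 = -17$)
$h{\left(y \right)} = -17$
$h{\left(-7 \right)} - \left(j{\left(-156,48 \right)} + N{\left(125,-53 \right)}\right) = -17 - \left(\left(-16 + 8 \left(-156\right)\right) - 106\right) = -17 - \left(\left(-16 - 1248\right) - 106\right) = -17 - \left(-1264 - 106\right) = -17 - -1370 = -17 + 1370 = 1353$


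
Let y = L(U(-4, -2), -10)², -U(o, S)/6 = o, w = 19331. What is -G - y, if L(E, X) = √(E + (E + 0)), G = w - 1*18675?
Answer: -704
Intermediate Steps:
U(o, S) = -6*o
G = 656 (G = 19331 - 1*18675 = 19331 - 18675 = 656)
L(E, X) = √2*√E (L(E, X) = √(E + E) = √(2*E) = √2*√E)
y = 48 (y = (√2*√(-6*(-4)))² = (√2*√24)² = (√2*(2*√6))² = (4*√3)² = 48)
-G - y = -1*656 - 1*48 = -656 - 48 = -704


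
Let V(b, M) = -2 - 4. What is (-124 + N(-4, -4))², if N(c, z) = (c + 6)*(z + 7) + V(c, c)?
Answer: 15376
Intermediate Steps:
V(b, M) = -6
N(c, z) = -6 + (6 + c)*(7 + z) (N(c, z) = (c + 6)*(z + 7) - 6 = (6 + c)*(7 + z) - 6 = -6 + (6 + c)*(7 + z))
(-124 + N(-4, -4))² = (-124 + (36 + 6*(-4) + 7*(-4) - 4*(-4)))² = (-124 + (36 - 24 - 28 + 16))² = (-124 + 0)² = (-124)² = 15376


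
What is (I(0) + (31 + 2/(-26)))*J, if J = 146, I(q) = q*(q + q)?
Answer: 58692/13 ≈ 4514.8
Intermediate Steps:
I(q) = 2*q**2 (I(q) = q*(2*q) = 2*q**2)
(I(0) + (31 + 2/(-26)))*J = (2*0**2 + (31 + 2/(-26)))*146 = (2*0 + (31 + 2*(-1/26)))*146 = (0 + (31 - 1/13))*146 = (0 + 402/13)*146 = (402/13)*146 = 58692/13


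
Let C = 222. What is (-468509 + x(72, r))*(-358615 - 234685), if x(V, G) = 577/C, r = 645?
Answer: 30854098089650/111 ≈ 2.7796e+11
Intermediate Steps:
x(V, G) = 577/222
(-468509 + x(72, r))*(-358615 - 234685) = (-468509 + 577/222)*(-358615 - 234685) = -104008421/222*(-593300) = 30854098089650/111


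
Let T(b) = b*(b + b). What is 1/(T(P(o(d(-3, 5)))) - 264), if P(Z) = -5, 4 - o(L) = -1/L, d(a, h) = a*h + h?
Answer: -1/214 ≈ -0.0046729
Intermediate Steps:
d(a, h) = h + a*h
o(L) = 4 + 1/L (o(L) = 4 - (-1)/L = 4 + 1/L)
T(b) = 2*b**2 (T(b) = b*(2*b) = 2*b**2)
1/(T(P(o(d(-3, 5)))) - 264) = 1/(2*(-5)**2 - 264) = 1/(2*25 - 264) = 1/(50 - 264) = 1/(-214) = -1/214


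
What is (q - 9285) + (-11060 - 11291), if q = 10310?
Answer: -21326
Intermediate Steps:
(q - 9285) + (-11060 - 11291) = (10310 - 9285) + (-11060 - 11291) = 1025 - 22351 = -21326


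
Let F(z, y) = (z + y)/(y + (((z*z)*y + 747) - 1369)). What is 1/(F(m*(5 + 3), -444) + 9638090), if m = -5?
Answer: 355733/3428586670212 ≈ 1.0376e-7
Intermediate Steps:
F(z, y) = (y + z)/(-622 + y + y*z²) (F(z, y) = (y + z)/(y + ((z²*y + 747) - 1369)) = (y + z)/(y + ((y*z² + 747) - 1369)) = (y + z)/(y + ((747 + y*z²) - 1369)) = (y + z)/(y + (-622 + y*z²)) = (y + z)/(-622 + y + y*z²))
1/(F(m*(5 + 3), -444) + 9638090) = 1/((-444 - 5*(5 + 3))/(-622 - 444 - 444*25*(5 + 3)²) + 9638090) = 1/((-444 - 5*8)/(-622 - 444 - 444*(-5*8)²) + 9638090) = 1/((-444 - 40)/(-622 - 444 - 444*(-40)²) + 9638090) = 1/(-484/(-622 - 444 - 444*1600) + 9638090) = 1/(-484/(-622 - 444 - 710400) + 9638090) = 1/(-484/(-711466) + 9638090) = 1/(-1/711466*(-484) + 9638090) = 1/(242/355733 + 9638090) = 1/(3428586670212/355733) = 355733/3428586670212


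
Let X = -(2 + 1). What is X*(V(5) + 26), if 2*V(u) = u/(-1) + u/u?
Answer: -72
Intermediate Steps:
X = -3 (X = -1*3 = -3)
V(u) = 1/2 - u/2 (V(u) = (u/(-1) + u/u)/2 = (u*(-1) + 1)/2 = (-u + 1)/2 = (1 - u)/2 = 1/2 - u/2)
X*(V(5) + 26) = -3*((1/2 - 1/2*5) + 26) = -3*((1/2 - 5/2) + 26) = -3*(-2 + 26) = -3*24 = -72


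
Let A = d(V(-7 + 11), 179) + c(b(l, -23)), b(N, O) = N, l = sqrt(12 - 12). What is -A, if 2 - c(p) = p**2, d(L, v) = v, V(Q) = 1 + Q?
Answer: -181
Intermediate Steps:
l = 0 (l = sqrt(0) = 0)
c(p) = 2 - p**2
A = 181 (A = 179 + (2 - 1*0**2) = 179 + (2 - 1*0) = 179 + (2 + 0) = 179 + 2 = 181)
-A = -1*181 = -181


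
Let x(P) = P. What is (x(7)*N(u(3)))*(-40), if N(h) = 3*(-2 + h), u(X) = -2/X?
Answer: 2240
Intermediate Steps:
N(h) = -6 + 3*h
(x(7)*N(u(3)))*(-40) = (7*(-6 + 3*(-2/3)))*(-40) = (7*(-6 + 3*(-2*⅓)))*(-40) = (7*(-6 + 3*(-⅔)))*(-40) = (7*(-6 - 2))*(-40) = (7*(-8))*(-40) = -56*(-40) = 2240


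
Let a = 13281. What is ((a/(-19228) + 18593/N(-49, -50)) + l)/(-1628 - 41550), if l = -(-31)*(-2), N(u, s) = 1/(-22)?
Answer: 414017995/43696136 ≈ 9.4749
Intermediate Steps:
N(u, s) = -1/22
l = -62 (l = -31*(-1)*(-2) = 31*(-2) = -62)
((a/(-19228) + 18593/N(-49, -50)) + l)/(-1628 - 41550) = ((13281/(-19228) + 18593/(-1/22)) - 62)/(-1628 - 41550) = ((13281*(-1/19228) + 18593*(-22)) - 62)/(-43178) = ((-699/1012 - 409046) - 62)*(-1/43178) = (-413955251/1012 - 62)*(-1/43178) = -414017995/1012*(-1/43178) = 414017995/43696136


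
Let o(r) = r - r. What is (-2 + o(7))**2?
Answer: 4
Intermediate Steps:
o(r) = 0
(-2 + o(7))**2 = (-2 + 0)**2 = (-2)**2 = 4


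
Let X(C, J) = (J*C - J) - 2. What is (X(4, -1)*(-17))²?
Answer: 7225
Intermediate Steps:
X(C, J) = -2 - J + C*J (X(C, J) = (C*J - J) - 2 = (-J + C*J) - 2 = -2 - J + C*J)
(X(4, -1)*(-17))² = ((-2 - 1*(-1) + 4*(-1))*(-17))² = ((-2 + 1 - 4)*(-17))² = (-5*(-17))² = 85² = 7225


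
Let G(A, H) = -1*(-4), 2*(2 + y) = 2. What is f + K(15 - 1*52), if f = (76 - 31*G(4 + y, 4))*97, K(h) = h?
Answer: -4693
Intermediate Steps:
y = -1 (y = -2 + (1/2)*2 = -2 + 1 = -1)
G(A, H) = 4
f = -4656 (f = (76 - 31*4)*97 = (76 - 124)*97 = -48*97 = -4656)
f + K(15 - 1*52) = -4656 + (15 - 1*52) = -4656 + (15 - 52) = -4656 - 37 = -4693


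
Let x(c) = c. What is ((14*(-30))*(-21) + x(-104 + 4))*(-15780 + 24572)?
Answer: 76666240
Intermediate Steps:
((14*(-30))*(-21) + x(-104 + 4))*(-15780 + 24572) = ((14*(-30))*(-21) + (-104 + 4))*(-15780 + 24572) = (-420*(-21) - 100)*8792 = (8820 - 100)*8792 = 8720*8792 = 76666240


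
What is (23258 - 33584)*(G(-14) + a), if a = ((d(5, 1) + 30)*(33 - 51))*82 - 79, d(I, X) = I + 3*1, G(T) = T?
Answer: 580125006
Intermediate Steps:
d(I, X) = 3 + I (d(I, X) = I + 3 = 3 + I)
a = -56167 (a = (((3 + 5) + 30)*(33 - 51))*82 - 79 = ((8 + 30)*(-18))*82 - 79 = (38*(-18))*82 - 79 = -684*82 - 79 = -56088 - 79 = -56167)
(23258 - 33584)*(G(-14) + a) = (23258 - 33584)*(-14 - 56167) = -10326*(-56181) = 580125006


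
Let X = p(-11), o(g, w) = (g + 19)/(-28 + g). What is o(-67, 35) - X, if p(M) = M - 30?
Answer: 3943/95 ≈ 41.505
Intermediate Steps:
p(M) = -30 + M
o(g, w) = (19 + g)/(-28 + g)
X = -41 (X = -30 - 11 = -41)
o(-67, 35) - X = (19 - 67)/(-28 - 67) - 1*(-41) = -48/(-95) + 41 = -1/95*(-48) + 41 = 48/95 + 41 = 3943/95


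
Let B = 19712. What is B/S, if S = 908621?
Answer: 2816/129803 ≈ 0.021694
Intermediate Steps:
B/S = 19712/908621 = 19712*(1/908621) = 2816/129803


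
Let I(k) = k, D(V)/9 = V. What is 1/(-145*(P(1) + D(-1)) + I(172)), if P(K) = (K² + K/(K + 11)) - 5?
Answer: 12/24539 ≈ 0.00048902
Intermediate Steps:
D(V) = 9*V
P(K) = -5 + K² + K/(11 + K) (P(K) = (K² + K/(11 + K)) - 5 = -5 + K² + K/(11 + K))
1/(-145*(P(1) + D(-1)) + I(172)) = 1/(-145*((-55 + 1³ - 4*1 + 11*1²)/(11 + 1) + 9*(-1)) + 172) = 1/(-145*((-55 + 1 - 4 + 11*1)/12 - 9) + 172) = 1/(-145*((-55 + 1 - 4 + 11)/12 - 9) + 172) = 1/(-145*((1/12)*(-47) - 9) + 172) = 1/(-145*(-47/12 - 9) + 172) = 1/(-145*(-155/12) + 172) = 1/(22475/12 + 172) = 1/(24539/12) = 12/24539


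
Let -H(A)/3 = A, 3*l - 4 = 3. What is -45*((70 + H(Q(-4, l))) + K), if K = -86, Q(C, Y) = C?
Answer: 180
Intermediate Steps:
l = 7/3 (l = 4/3 + (⅓)*3 = 4/3 + 1 = 7/3 ≈ 2.3333)
H(A) = -3*A
-45*((70 + H(Q(-4, l))) + K) = -45*((70 - 3*(-4)) - 86) = -45*((70 + 12) - 86) = -45*(82 - 86) = -45*(-4) = 180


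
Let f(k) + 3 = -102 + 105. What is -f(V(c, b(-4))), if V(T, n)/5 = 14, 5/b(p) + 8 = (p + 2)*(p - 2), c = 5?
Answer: 0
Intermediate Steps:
b(p) = 5/(-8 + (-2 + p)*(2 + p)) (b(p) = 5/(-8 + (p + 2)*(p - 2)) = 5/(-8 + (2 + p)*(-2 + p)) = 5/(-8 + (-2 + p)*(2 + p)))
V(T, n) = 70 (V(T, n) = 5*14 = 70)
f(k) = 0 (f(k) = -3 + (-102 + 105) = -3 + 3 = 0)
-f(V(c, b(-4))) = -1*0 = 0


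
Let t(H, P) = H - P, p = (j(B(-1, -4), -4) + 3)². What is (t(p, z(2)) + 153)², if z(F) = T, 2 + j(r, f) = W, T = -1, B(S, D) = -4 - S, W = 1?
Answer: 24964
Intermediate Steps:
j(r, f) = -1 (j(r, f) = -2 + 1 = -1)
z(F) = -1
p = 4 (p = (-1 + 3)² = 2² = 4)
(t(p, z(2)) + 153)² = ((4 - 1*(-1)) + 153)² = ((4 + 1) + 153)² = (5 + 153)² = 158² = 24964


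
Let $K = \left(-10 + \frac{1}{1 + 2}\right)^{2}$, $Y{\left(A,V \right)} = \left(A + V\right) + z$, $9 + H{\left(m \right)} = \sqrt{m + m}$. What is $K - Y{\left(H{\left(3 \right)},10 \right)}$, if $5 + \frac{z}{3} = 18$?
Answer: $\frac{481}{9} - \sqrt{6} \approx 50.995$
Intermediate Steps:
$z = 39$ ($z = -15 + 3 \cdot 18 = -15 + 54 = 39$)
$H{\left(m \right)} = -9 + \sqrt{2} \sqrt{m}$ ($H{\left(m \right)} = -9 + \sqrt{m + m} = -9 + \sqrt{2 m} = -9 + \sqrt{2} \sqrt{m}$)
$Y{\left(A,V \right)} = 39 + A + V$ ($Y{\left(A,V \right)} = \left(A + V\right) + 39 = 39 + A + V$)
$K = \frac{841}{9}$ ($K = \left(-10 + \frac{1}{3}\right)^{2} = \left(- \frac{29}{3}\right)^{2} = \frac{841}{9} \approx 93.444$)
$K - Y{\left(H{\left(3 \right)},10 \right)} = \frac{841}{9} - \left(39 - \left(9 - \sqrt{2} \sqrt{3}\right) + 10\right) = \frac{841}{9} - \left(39 - \left(9 - \sqrt{6}\right) + 10\right) = \frac{841}{9} - \left(40 + \sqrt{6}\right) = \frac{481}{9} - \sqrt{6}$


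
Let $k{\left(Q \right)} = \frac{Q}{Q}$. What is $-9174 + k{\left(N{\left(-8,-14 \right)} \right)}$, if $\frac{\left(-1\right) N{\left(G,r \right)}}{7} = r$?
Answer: $-9173$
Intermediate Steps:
$N{\left(G,r \right)} = - 7 r$
$k{\left(Q \right)} = 1$
$-9174 + k{\left(N{\left(-8,-14 \right)} \right)} = -9174 + 1 = -9173$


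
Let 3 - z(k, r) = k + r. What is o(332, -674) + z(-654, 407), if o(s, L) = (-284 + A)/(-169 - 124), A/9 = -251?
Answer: 75793/293 ≈ 258.68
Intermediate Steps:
A = -2259 (A = 9*(-251) = -2259)
z(k, r) = 3 - k - r (z(k, r) = 3 - (k + r) = 3 + (-k - r) = 3 - k - r)
o(s, L) = 2543/293 (o(s, L) = (-284 - 2259)/(-169 - 124) = -2543/(-293) = -2543*(-1/293) = 2543/293)
o(332, -674) + z(-654, 407) = 2543/293 + (3 - 1*(-654) - 1*407) = 2543/293 + (3 + 654 - 407) = 2543/293 + 250 = 75793/293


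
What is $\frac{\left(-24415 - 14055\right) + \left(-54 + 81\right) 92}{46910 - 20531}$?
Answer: $- \frac{35986}{26379} \approx -1.3642$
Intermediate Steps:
$\frac{\left(-24415 - 14055\right) + \left(-54 + 81\right) 92}{46910 - 20531} = \frac{-38470 + 27 \cdot 92}{26379} = \left(-38470 + 2484\right) \frac{1}{26379} = \left(-35986\right) \frac{1}{26379} = - \frac{35986}{26379}$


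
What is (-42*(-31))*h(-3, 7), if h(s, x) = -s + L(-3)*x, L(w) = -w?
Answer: 31248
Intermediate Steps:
h(s, x) = -s + 3*x (h(s, x) = -s + (-1*(-3))*x = -s + 3*x)
(-42*(-31))*h(-3, 7) = (-42*(-31))*(-1*(-3) + 3*7) = 1302*(3 + 21) = 1302*24 = 31248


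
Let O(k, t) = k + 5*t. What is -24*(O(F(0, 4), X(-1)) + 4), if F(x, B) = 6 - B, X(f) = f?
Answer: -24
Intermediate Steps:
-24*(O(F(0, 4), X(-1)) + 4) = -24*(((6 - 1*4) + 5*(-1)) + 4) = -24*(((6 - 4) - 5) + 4) = -24*((2 - 5) + 4) = -24*(-3 + 4) = -24*1 = -24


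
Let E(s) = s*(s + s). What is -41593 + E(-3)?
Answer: -41575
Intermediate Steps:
E(s) = 2*s**2 (E(s) = s*(2*s) = 2*s**2)
-41593 + E(-3) = -41593 + 2*(-3)**2 = -41593 + 2*9 = -41593 + 18 = -41575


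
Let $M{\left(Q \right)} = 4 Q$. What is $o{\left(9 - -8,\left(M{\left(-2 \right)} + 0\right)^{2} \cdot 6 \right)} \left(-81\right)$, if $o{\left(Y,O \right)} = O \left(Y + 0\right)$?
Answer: $-528768$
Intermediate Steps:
$o{\left(Y,O \right)} = O Y$
$o{\left(9 - -8,\left(M{\left(-2 \right)} + 0\right)^{2} \cdot 6 \right)} \left(-81\right) = \left(4 \left(-2\right) + 0\right)^{2} \cdot 6 \left(9 - -8\right) \left(-81\right) = \left(-8 + 0\right)^{2} \cdot 6 \left(9 + 8\right) \left(-81\right) = \left(-8\right)^{2} \cdot 6 \cdot 17 \left(-81\right) = 64 \cdot 6 \cdot 17 \left(-81\right) = 384 \cdot 17 \left(-81\right) = 6528 \left(-81\right) = -528768$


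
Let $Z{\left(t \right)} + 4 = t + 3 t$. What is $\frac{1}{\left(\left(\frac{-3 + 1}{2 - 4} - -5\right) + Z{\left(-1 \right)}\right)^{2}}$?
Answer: $\frac{1}{4} \approx 0.25$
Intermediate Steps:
$Z{\left(t \right)} = -4 + 4 t$ ($Z{\left(t \right)} = -4 + \left(t + 3 t\right) = -4 + 4 t$)
$\frac{1}{\left(\left(\frac{-3 + 1}{2 - 4} - -5\right) + Z{\left(-1 \right)}\right)^{2}} = \frac{1}{\left(\left(\frac{-3 + 1}{2 - 4} - -5\right) + \left(-4 + 4 \left(-1\right)\right)\right)^{2}} = \frac{1}{\left(\left(- \frac{2}{-2} + 5\right) - 8\right)^{2}} = \frac{1}{\left(\left(\left(-2\right) \left(- \frac{1}{2}\right) + 5\right) - 8\right)^{2}} = \frac{1}{\left(\left(1 + 5\right) - 8\right)^{2}} = \frac{1}{\left(6 - 8\right)^{2}} = \frac{1}{\left(-2\right)^{2}} = \frac{1}{4}$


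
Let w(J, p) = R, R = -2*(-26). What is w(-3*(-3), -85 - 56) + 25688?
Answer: 25740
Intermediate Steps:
R = 52
w(J, p) = 52
w(-3*(-3), -85 - 56) + 25688 = 52 + 25688 = 25740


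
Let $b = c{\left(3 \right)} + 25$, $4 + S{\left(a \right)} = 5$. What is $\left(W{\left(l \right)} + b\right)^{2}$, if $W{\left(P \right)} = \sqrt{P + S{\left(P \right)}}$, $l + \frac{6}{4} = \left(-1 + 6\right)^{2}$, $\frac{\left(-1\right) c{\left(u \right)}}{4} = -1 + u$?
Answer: $\frac{627}{2} + 119 \sqrt{2} \approx 481.79$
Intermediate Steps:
$c{\left(u \right)} = 4 - 4 u$ ($c{\left(u \right)} = - 4 \left(-1 + u\right) = 4 - 4 u$)
$S{\left(a \right)} = 1$ ($S{\left(a \right)} = -4 + 5 = 1$)
$l = \frac{47}{2}$ ($l = - \frac{3}{2} + \left(-1 + 6\right)^{2} = - \frac{3}{2} + 5^{2} = - \frac{3}{2} + 25 = \frac{47}{2} \approx 23.5$)
$W{\left(P \right)} = \sqrt{1 + P}$ ($W{\left(P \right)} = \sqrt{P + 1} = \sqrt{1 + P}$)
$b = 17$ ($b = \left(4 - 12\right) + 25 = -8 + 25 = 17$)
$\left(W{\left(l \right)} + b\right)^{2} = \left(\sqrt{1 + \frac{47}{2}} + 17\right)^{2} = \left(\sqrt{\frac{49}{2}} + 17\right)^{2} = \left(\frac{7 \sqrt{2}}{2} + 17\right)^{2} = \left(17 + \frac{7 \sqrt{2}}{2}\right)^{2}$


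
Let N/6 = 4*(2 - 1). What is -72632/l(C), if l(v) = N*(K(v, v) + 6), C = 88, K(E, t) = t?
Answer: -9079/282 ≈ -32.195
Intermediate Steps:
N = 24 (N = 6*(4*(2 - 1)) = 6*(4*1) = 6*4 = 24)
l(v) = 144 + 24*v (l(v) = 24*(v + 6) = 24*(6 + v) = 144 + 24*v)
-72632/l(C) = -72632/(144 + 24*88) = -72632/(144 + 2112) = -72632/2256 = -72632*1/2256 = -9079/282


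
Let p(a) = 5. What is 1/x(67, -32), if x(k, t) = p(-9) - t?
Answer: 1/37 ≈ 0.027027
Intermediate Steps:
x(k, t) = 5 - t
1/x(67, -32) = 1/(5 - 1*(-32)) = 1/(5 + 32) = 1/37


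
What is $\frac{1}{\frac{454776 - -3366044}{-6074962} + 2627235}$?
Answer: $\frac{3037481}{7980174484625} \approx 3.8063 \cdot 10^{-7}$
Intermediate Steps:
$\frac{1}{\frac{454776 - -3366044}{-6074962} + 2627235} = \frac{1}{\left(454776 + 3366044\right) \left(- \frac{1}{6074962}\right) + 2627235} = \frac{1}{3820820 \left(- \frac{1}{6074962}\right) + 2627235} = \frac{1}{- \frac{1910410}{3037481} + 2627235} = \frac{1}{\frac{7980174484625}{3037481}} = \frac{3037481}{7980174484625}$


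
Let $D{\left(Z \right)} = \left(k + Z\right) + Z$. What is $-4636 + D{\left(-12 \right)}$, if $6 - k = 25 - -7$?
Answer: $-4686$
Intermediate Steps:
$k = -26$ ($k = 6 - \left(25 - -7\right) = 6 - \left(25 + 7\right) = 6 - 32 = -26$)
$D{\left(Z \right)} = -26 + 2 Z$ ($D{\left(Z \right)} = \left(-26 + Z\right) + Z = -26 + 2 Z$)
$-4636 + D{\left(-12 \right)} = -4636 + \left(-26 + 2 \left(-12\right)\right) = -4636 - 50 = -4686$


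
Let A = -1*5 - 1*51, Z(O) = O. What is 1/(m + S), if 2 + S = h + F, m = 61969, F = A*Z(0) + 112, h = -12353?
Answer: 1/49726 ≈ 2.0110e-5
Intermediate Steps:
A = -56 (A = -5 - 51 = -56)
F = 112 (F = -56*0 + 112 = 0 + 112 = 112)
S = -12243 (S = -2 + (-12353 + 112) = -2 - 12241 = -12243)
1/(m + S) = 1/(61969 - 12243) = 1/49726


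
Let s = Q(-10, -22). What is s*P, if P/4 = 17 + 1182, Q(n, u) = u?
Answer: -105512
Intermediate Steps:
P = 4796 (P = 4*(17 + 1182) = 4*1199 = 4796)
s = -22
s*P = -22*4796 = -105512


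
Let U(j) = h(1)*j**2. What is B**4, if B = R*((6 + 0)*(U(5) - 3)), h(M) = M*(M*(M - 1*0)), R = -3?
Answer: 24591257856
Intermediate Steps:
h(M) = M**3 (h(M) = M*(M*(M + 0)) = M*(M*M) = M*M**2 = M**3)
U(j) = j**2 (U(j) = 1**3*j**2 = 1*j**2 = j**2)
B = -396 (B = -3*(6 + 0)*(5**2 - 3) = -18*(25 - 3) = -18*22 = -3*132 = -396)
B**4 = (-396)**4 = 24591257856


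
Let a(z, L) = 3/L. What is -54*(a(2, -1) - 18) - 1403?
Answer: -269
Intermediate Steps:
-54*(a(2, -1) - 18) - 1403 = -54*(3/(-1) - 18) - 1403 = -54*(3*(-1) - 18) - 1403 = -54*(-3 - 18) - 1403 = -54*(-21) - 1403 = 1134 - 1403 = -269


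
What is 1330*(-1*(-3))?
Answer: 3990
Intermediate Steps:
1330*(-1*(-3)) = 1330*3 = 3990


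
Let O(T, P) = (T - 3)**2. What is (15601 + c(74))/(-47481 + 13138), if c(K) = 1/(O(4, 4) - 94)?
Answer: -1450892/3193899 ≈ -0.45427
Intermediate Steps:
O(T, P) = (-3 + T)**2
c(K) = -1/93 (c(K) = 1/((-3 + 4)**2 - 94) = 1/(1**2 - 94) = 1/(1 - 94) = 1/(-93) = -1/93)
(15601 + c(74))/(-47481 + 13138) = (15601 - 1/93)/(-47481 + 13138) = (1450892/93)/(-34343) = (1450892/93)*(-1/34343) = -1450892/3193899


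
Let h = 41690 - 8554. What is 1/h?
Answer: 1/33136 ≈ 3.0179e-5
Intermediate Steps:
h = 33136
1/h = 1/33136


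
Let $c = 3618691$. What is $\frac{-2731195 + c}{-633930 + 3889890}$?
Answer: $\frac{36979}{135665} \approx 0.27258$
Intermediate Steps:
$\frac{-2731195 + c}{-633930 + 3889890} = \frac{-2731195 + 3618691}{-633930 + 3889890} = \frac{887496}{3255960} = 887496 \cdot \frac{1}{3255960} = \frac{36979}{135665}$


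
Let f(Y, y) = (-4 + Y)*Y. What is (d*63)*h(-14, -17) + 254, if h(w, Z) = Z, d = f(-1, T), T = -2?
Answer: -5101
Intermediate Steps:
f(Y, y) = Y*(-4 + Y)
d = 5 (d = -(-4 - 1) = -1*(-5) = 5)
(d*63)*h(-14, -17) + 254 = (5*63)*(-17) + 254 = 315*(-17) + 254 = -5355 + 254 = -5101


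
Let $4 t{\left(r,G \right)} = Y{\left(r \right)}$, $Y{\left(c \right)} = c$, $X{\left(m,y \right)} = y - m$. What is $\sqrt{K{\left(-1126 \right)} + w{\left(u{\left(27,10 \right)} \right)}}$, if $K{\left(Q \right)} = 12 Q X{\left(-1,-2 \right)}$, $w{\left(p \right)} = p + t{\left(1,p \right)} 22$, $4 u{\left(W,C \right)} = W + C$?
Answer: $\frac{\sqrt{54107}}{2} \approx 116.3$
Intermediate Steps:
$u{\left(W,C \right)} = \frac{C}{4} + \frac{W}{4}$ ($u{\left(W,C \right)} = \frac{W + C}{4} = \frac{C + W}{4} = \frac{C}{4} + \frac{W}{4}$)
$t{\left(r,G \right)} = \frac{r}{4}$
$w{\left(p \right)} = \frac{11}{2} + p$ ($w{\left(p \right)} = p + \frac{1}{4} \cdot 1 \cdot 22 = p + \frac{1}{4} \cdot 22 = p + \frac{11}{2} = \frac{11}{2} + p$)
$K{\left(Q \right)} = - 12 Q$ ($K{\left(Q \right)} = 12 Q \left(-2 - -1\right) = 12 Q \left(-2 + 1\right) = 12 Q \left(-1\right) = - 12 Q$)
$\sqrt{K{\left(-1126 \right)} + w{\left(u{\left(27,10 \right)} \right)}} = \sqrt{\left(-12\right) \left(-1126\right) + \left(\frac{11}{2} + \left(\frac{1}{4} \cdot 10 + \frac{1}{4} \cdot 27\right)\right)} = \sqrt{13512 + \left(\frac{11}{2} + \left(\frac{5}{2} + \frac{27}{4}\right)\right)} = \sqrt{13512 + \left(\frac{11}{2} + \frac{37}{4}\right)} = \sqrt{13512 + \frac{59}{4}} = \sqrt{\frac{54107}{4}} = \frac{\sqrt{54107}}{2}$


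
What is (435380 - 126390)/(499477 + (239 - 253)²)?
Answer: 308990/499673 ≈ 0.61838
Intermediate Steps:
(435380 - 126390)/(499477 + (239 - 253)²) = 308990/(499477 + (-14)²) = 308990/(499477 + 196) = 308990/499673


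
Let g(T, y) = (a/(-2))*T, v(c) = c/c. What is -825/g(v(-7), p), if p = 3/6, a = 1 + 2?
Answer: 550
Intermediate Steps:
v(c) = 1
a = 3
p = ½ (p = 3*(⅙) = ½ ≈ 0.50000)
g(T, y) = -3*T/2 (g(T, y) = (3/(-2))*T = (3*(-½))*T = -3*T/2)
-825/g(v(-7), p) = -825/((-3/2*1)) = -825/(-3/2) = -825*(-⅔) = 550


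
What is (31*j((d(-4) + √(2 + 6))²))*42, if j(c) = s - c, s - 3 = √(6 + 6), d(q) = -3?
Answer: -18228 + 2604*√3 + 15624*√2 ≈ 8377.9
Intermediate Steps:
s = 3 + 2*√3 (s = 3 + √(6 + 6) = 3 + √12 = 3 + 2*√3 ≈ 6.4641)
j(c) = 3 - c + 2*√3 (j(c) = (3 + 2*√3) - c = 3 - c + 2*√3)
(31*j((d(-4) + √(2 + 6))²))*42 = (31*(3 - (-3 + √(2 + 6))² + 2*√3))*42 = (31*(3 - (-3 + √8)² + 2*√3))*42 = (31*(3 - (-3 + 2*√2)² + 2*√3))*42 = (93 - 31*(-3 + 2*√2)² + 62*√3)*42 = 3906 - 1302*(-3 + 2*√2)² + 2604*√3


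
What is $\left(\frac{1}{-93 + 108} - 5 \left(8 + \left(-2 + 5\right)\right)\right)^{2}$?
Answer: $\frac{678976}{225} \approx 3017.7$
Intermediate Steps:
$\left(\frac{1}{-93 + 108} - 5 \left(8 + \left(-2 + 5\right)\right)\right)^{2} = \left(\frac{1}{15} - 5 \left(8 + 3\right)\right)^{2} = \left(\frac{1}{15} - 55\right)^{2} = \left(- \frac{824}{15}\right)^{2} = \frac{678976}{225}$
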